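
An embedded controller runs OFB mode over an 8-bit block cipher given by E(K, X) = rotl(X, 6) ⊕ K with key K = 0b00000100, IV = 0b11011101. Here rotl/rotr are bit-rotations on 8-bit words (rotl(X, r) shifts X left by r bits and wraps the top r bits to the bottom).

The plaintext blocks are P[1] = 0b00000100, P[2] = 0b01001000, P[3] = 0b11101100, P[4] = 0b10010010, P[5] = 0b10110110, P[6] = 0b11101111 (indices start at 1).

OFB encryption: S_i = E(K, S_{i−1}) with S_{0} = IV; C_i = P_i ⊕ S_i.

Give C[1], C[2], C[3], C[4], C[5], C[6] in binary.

C[1] = 0b01110111, C[2] = 0b10010000, C[3] = 0b11011110, C[4] = 0b00011010, C[5] = 0b10010000, C[6] = 0b01100010

C[1]: S = E(K, 0b11011101) = 0b01110011; 0b00000100 ⊕ 0b01110011 = 0b01110111.
C[2]: S = E(K, 0b01110011) = 0b11011000; 0b01001000 ⊕ 0b11011000 = 0b10010000.
C[3]: S = E(K, 0b11011000) = 0b00110010; 0b11101100 ⊕ 0b00110010 = 0b11011110.
C[4]: S = E(K, 0b00110010) = 0b10001000; 0b10010010 ⊕ 0b10001000 = 0b00011010.
C[5]: S = E(K, 0b10001000) = 0b00100110; 0b10110110 ⊕ 0b00100110 = 0b10010000.
C[6]: S = E(K, 0b00100110) = 0b10001101; 0b11101111 ⊕ 0b10001101 = 0b01100010.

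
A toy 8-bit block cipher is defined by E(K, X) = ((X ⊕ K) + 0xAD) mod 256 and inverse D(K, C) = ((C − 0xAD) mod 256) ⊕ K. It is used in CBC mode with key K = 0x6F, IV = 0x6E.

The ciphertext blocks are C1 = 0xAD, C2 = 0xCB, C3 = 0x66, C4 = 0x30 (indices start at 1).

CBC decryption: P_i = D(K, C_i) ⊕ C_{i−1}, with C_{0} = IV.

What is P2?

P2 = 0xDC

P2: D(K, 0xCB) = 0x71; 0x71 ⊕ 0xAD = 0xDC.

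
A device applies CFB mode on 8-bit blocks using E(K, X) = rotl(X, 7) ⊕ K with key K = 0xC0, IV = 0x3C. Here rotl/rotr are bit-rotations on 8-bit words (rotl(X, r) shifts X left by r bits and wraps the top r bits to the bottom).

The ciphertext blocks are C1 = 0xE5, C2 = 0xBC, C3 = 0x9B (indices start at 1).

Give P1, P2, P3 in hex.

P1 = 0x3B, P2 = 0x8E, P3 = 0x05

CFB decryption: P_i = C_i ⊕ E(K, C_{i−1}), with C_{0} = IV.
P1: E(K, 0x3C) = 0xDE; 0xE5 ⊕ 0xDE = 0x3B.
P2: E(K, 0xE5) = 0x32; 0xBC ⊕ 0x32 = 0x8E.
P3: E(K, 0xBC) = 0x9E; 0x9B ⊕ 0x9E = 0x05.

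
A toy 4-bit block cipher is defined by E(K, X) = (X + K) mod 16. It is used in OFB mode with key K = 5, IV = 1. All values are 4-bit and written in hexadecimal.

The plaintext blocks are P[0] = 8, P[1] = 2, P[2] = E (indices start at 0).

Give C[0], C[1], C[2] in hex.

OFB encryption: S_i = E(K, S_{i−1}) with S_{−1} = IV; C_i = P_i ⊕ S_i.
C[0]: S = E(K, 1) = 6; 8 ⊕ 6 = E.
C[1]: S = E(K, 6) = B; 2 ⊕ B = 9.
C[2]: S = E(K, B) = 0; E ⊕ 0 = E.

C[0] = E, C[1] = 9, C[2] = E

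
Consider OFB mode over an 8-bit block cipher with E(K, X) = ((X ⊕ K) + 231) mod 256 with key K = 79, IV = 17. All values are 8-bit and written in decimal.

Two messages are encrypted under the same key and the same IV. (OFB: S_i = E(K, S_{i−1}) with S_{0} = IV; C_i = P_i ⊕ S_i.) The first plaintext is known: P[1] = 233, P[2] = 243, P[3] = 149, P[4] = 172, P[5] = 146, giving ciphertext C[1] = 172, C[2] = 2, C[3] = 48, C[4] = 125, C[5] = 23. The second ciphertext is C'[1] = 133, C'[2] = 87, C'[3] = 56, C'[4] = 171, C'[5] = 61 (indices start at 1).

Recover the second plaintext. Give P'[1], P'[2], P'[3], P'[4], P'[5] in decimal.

P'[1] = 192, P'[2] = 166, P'[3] = 157, P'[4] = 122, P'[5] = 184

In OFB with a reused IV, both messages share the same keystream S_i, so C_i ⊕ C'_i = P_i ⊕ P'_i and thus P'_i = P_i ⊕ C_i ⊕ C'_i.
P'[1]: 233 ⊕ 172 ⊕ 133 = 192.
P'[2]: 243 ⊕ 2 ⊕ 87 = 166.
P'[3]: 149 ⊕ 48 ⊕ 56 = 157.
P'[4]: 172 ⊕ 125 ⊕ 171 = 122.
P'[5]: 146 ⊕ 23 ⊕ 61 = 184.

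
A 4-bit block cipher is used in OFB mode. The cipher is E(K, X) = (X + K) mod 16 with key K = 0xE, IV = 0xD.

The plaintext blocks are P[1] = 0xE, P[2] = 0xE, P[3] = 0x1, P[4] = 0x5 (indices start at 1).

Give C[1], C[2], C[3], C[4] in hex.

C[1] = 0x5, C[2] = 0x7, C[3] = 0x6, C[4] = 0x0

OFB encryption: S_i = E(K, S_{i−1}) with S_{0} = IV; C_i = P_i ⊕ S_i.
C[1]: S = E(K, 0xD) = 0xB; 0xE ⊕ 0xB = 0x5.
C[2]: S = E(K, 0xB) = 0x9; 0xE ⊕ 0x9 = 0x7.
C[3]: S = E(K, 0x9) = 0x7; 0x1 ⊕ 0x7 = 0x6.
C[4]: S = E(K, 0x7) = 0x5; 0x5 ⊕ 0x5 = 0x0.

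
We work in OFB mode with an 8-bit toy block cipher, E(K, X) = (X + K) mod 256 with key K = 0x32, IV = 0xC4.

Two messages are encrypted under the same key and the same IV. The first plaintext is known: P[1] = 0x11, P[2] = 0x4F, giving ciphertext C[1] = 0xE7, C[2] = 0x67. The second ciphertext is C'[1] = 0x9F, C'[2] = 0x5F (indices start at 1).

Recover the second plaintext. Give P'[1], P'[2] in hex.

P'[1] = 0x69, P'[2] = 0x77

In OFB with a reused IV, both messages share the same keystream S_i, so C_i ⊕ C'_i = P_i ⊕ P'_i and thus P'_i = P_i ⊕ C_i ⊕ C'_i.
P'[1]: 0x11 ⊕ 0xE7 ⊕ 0x9F = 0x69.
P'[2]: 0x4F ⊕ 0x67 ⊕ 0x5F = 0x77.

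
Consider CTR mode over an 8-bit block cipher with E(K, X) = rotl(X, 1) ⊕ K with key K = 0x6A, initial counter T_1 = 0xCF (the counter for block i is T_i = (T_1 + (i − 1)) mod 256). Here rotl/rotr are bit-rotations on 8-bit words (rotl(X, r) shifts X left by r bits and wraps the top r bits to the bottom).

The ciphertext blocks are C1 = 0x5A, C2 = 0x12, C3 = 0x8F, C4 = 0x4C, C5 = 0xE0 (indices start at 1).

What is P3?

P3 = 0x46

CTR decryption: S_i = E(K, T_i) where T_i is the counter for block i; P_i = C_i ⊕ S_i.
P3: T = 0xD1, S = E(K, T) = 0xC9; 0x8F ⊕ 0xC9 = 0x46.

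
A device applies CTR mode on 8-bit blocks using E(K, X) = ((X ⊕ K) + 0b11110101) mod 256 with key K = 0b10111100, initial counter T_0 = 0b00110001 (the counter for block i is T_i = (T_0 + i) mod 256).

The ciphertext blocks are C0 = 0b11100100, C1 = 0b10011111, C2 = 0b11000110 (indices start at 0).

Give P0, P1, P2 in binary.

CTR decryption: S_i = E(K, T_i) where T_i is the counter for block i; P_i = C_i ⊕ S_i.
P0: T = 0b00110001, S = E(K, T) = 0b10000010; 0b11100100 ⊕ 0b10000010 = 0b01100110.
P1: T = 0b00110010, S = E(K, T) = 0b10000011; 0b10011111 ⊕ 0b10000011 = 0b00011100.
P2: T = 0b00110011, S = E(K, T) = 0b10000100; 0b11000110 ⊕ 0b10000100 = 0b01000010.

P0 = 0b01100110, P1 = 0b00011100, P2 = 0b01000010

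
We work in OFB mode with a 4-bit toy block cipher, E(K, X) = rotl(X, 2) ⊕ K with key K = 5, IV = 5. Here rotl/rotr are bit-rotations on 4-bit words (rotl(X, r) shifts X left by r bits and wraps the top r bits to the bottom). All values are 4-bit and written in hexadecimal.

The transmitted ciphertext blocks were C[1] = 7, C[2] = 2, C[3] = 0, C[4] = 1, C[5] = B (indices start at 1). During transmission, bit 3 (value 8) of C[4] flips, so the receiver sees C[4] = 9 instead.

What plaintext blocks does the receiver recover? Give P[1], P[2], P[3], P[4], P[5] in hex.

P[1] = 7, P[2] = 7, P[3] = 0, P[4] = C, P[5] = B

OFB decryption: S_i = E(K, S_{i−1}) with S_{0} = IV; P_i = C_i ⊕ S_i.
Only C[4] changed, to 9. In OFB, a change in C_i flips the same bit in P_i only; the keystream is unaffected. Decrypting the received ciphertext:
P[1]: S = E(K, 5) = 0; 7 ⊕ 0 = 7.
P[2]: S = E(K, 0) = 5; 2 ⊕ 5 = 7.
P[3]: S = E(K, 5) = 0; 0 ⊕ 0 = 0.
P[4]: S = E(K, 0) = 5; 9 ⊕ 5 = C.
P[5]: S = E(K, 5) = 0; B ⊕ 0 = B.
Blocks that differ from the original plaintext: P[4].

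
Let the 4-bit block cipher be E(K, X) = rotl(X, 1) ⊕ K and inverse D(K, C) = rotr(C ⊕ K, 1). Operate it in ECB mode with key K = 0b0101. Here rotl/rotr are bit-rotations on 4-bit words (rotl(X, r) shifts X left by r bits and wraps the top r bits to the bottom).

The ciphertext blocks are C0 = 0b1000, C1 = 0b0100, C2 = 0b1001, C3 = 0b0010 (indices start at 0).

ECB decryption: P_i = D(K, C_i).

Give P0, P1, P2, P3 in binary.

P0: D(K, 0b1000) = 0b1110.
P1: D(K, 0b0100) = 0b1000.
P2: D(K, 0b1001) = 0b0110.
P3: D(K, 0b0010) = 0b1011.

P0 = 0b1110, P1 = 0b1000, P2 = 0b0110, P3 = 0b1011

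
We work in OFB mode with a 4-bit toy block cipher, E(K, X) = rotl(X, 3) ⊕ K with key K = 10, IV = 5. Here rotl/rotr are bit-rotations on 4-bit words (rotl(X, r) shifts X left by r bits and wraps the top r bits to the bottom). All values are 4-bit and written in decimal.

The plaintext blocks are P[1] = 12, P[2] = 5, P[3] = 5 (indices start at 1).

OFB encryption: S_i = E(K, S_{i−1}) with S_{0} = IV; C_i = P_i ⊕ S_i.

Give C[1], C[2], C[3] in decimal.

C[1] = 12, C[2] = 15, C[3] = 10

C[1]: S = E(K, 5) = 0; 12 ⊕ 0 = 12.
C[2]: S = E(K, 0) = 10; 5 ⊕ 10 = 15.
C[3]: S = E(K, 10) = 15; 5 ⊕ 15 = 10.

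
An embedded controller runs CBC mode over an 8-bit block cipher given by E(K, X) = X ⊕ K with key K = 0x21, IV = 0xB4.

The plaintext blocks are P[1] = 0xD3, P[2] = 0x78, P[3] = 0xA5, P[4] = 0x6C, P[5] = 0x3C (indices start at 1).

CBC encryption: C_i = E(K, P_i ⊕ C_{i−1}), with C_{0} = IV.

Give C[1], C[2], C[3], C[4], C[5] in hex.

C[1] = 0x46, C[2] = 0x1F, C[3] = 0x9B, C[4] = 0xD6, C[5] = 0xCB

C[1]: P[1] ⊕ 0xB4 = 0x67; E(K, 0x67) = 0x46.
C[2]: P[2] ⊕ 0x46 = 0x3E; E(K, 0x3E) = 0x1F.
C[3]: P[3] ⊕ 0x1F = 0xBA; E(K, 0xBA) = 0x9B.
C[4]: P[4] ⊕ 0x9B = 0xF7; E(K, 0xF7) = 0xD6.
C[5]: P[5] ⊕ 0xD6 = 0xEA; E(K, 0xEA) = 0xCB.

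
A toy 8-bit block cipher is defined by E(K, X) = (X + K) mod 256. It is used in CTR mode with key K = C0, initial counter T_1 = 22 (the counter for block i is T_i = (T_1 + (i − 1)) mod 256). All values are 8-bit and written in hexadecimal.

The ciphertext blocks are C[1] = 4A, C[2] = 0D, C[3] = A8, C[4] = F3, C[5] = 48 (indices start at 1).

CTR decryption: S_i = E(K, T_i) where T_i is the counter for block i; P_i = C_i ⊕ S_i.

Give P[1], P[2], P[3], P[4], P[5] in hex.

P[1] = A8, P[2] = EE, P[3] = 4C, P[4] = 16, P[5] = AE

P[1]: T = 22, S = E(K, T) = E2; 4A ⊕ E2 = A8.
P[2]: T = 23, S = E(K, T) = E3; 0D ⊕ E3 = EE.
P[3]: T = 24, S = E(K, T) = E4; A8 ⊕ E4 = 4C.
P[4]: T = 25, S = E(K, T) = E5; F3 ⊕ E5 = 16.
P[5]: T = 26, S = E(K, T) = E6; 48 ⊕ E6 = AE.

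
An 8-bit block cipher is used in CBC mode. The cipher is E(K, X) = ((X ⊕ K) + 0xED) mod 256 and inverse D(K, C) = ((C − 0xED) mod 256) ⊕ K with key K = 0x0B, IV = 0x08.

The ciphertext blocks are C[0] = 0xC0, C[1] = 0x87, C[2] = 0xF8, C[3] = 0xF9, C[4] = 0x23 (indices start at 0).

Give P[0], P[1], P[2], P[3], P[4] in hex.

CBC decryption: P_i = D(K, C_i) ⊕ C_{i−1}, with C_{−1} = IV.
P[0]: D(K, 0xC0) = 0xD8; 0xD8 ⊕ 0x08 = 0xD0.
P[1]: D(K, 0x87) = 0x91; 0x91 ⊕ 0xC0 = 0x51.
P[2]: D(K, 0xF8) = 0x00; 0x00 ⊕ 0x87 = 0x87.
P[3]: D(K, 0xF9) = 0x07; 0x07 ⊕ 0xF8 = 0xFF.
P[4]: D(K, 0x23) = 0x3D; 0x3D ⊕ 0xF9 = 0xC4.

P[0] = 0xD0, P[1] = 0x51, P[2] = 0x87, P[3] = 0xFF, P[4] = 0xC4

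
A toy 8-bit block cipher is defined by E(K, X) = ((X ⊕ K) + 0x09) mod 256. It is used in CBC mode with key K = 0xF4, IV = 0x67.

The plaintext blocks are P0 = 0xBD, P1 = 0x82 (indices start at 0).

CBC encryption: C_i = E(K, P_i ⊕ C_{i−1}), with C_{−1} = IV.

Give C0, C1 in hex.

C0 = 0x37, C1 = 0x4A

C0: P0 ⊕ 0x67 = 0xDA; E(K, 0xDA) = 0x37.
C1: P1 ⊕ 0x37 = 0xB5; E(K, 0xB5) = 0x4A.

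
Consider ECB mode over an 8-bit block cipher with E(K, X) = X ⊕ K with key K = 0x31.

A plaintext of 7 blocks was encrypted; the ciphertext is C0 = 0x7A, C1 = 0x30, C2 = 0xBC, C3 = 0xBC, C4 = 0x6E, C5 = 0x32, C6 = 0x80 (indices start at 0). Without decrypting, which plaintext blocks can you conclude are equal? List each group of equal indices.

P2 = P3

ECB encrypts each block independently with the same key, so equal ciphertext blocks imply equal plaintext blocks.
C2 = C3 = 0xBC, so P2 = P3.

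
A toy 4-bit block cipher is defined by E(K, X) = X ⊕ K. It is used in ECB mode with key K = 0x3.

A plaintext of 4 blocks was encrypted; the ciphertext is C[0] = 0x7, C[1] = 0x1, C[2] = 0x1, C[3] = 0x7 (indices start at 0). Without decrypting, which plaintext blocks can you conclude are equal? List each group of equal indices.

P[0] = P[3]; P[1] = P[2]

ECB encrypts each block independently with the same key, so equal ciphertext blocks imply equal plaintext blocks.
C[0] = C[3] = 0x7, so P[0] = P[3].
C[1] = C[2] = 0x1, so P[1] = P[2].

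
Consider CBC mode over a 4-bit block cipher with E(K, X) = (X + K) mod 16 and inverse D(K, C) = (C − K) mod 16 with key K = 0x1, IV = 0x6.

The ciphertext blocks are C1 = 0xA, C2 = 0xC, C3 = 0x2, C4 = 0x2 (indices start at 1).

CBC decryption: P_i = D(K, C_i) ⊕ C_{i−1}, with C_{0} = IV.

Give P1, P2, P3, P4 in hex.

P1 = 0xF, P2 = 0x1, P3 = 0xD, P4 = 0x3

P1: D(K, 0xA) = 0x9; 0x9 ⊕ 0x6 = 0xF.
P2: D(K, 0xC) = 0xB; 0xB ⊕ 0xA = 0x1.
P3: D(K, 0x2) = 0x1; 0x1 ⊕ 0xC = 0xD.
P4: D(K, 0x2) = 0x1; 0x1 ⊕ 0x2 = 0x3.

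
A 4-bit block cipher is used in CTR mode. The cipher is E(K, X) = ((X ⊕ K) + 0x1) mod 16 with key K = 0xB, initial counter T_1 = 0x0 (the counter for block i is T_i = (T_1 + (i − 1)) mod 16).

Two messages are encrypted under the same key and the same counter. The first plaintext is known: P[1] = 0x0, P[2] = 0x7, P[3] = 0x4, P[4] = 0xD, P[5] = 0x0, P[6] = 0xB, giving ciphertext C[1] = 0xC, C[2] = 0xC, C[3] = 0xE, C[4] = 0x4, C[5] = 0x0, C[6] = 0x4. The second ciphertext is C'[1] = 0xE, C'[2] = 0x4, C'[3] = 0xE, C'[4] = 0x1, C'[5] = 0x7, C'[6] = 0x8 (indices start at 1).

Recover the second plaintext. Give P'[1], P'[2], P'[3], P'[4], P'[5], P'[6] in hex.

In CTR with a reused counter, both messages share the same keystream S_i, so C_i ⊕ C'_i = P_i ⊕ P'_i and thus P'_i = P_i ⊕ C_i ⊕ C'_i.
P'[1]: 0x0 ⊕ 0xC ⊕ 0xE = 0x2.
P'[2]: 0x7 ⊕ 0xC ⊕ 0x4 = 0xF.
P'[3]: 0x4 ⊕ 0xE ⊕ 0xE = 0x4.
P'[4]: 0xD ⊕ 0x4 ⊕ 0x1 = 0x8.
P'[5]: 0x0 ⊕ 0x0 ⊕ 0x7 = 0x7.
P'[6]: 0xB ⊕ 0x4 ⊕ 0x8 = 0x7.

P'[1] = 0x2, P'[2] = 0xF, P'[3] = 0x4, P'[4] = 0x8, P'[5] = 0x7, P'[6] = 0x7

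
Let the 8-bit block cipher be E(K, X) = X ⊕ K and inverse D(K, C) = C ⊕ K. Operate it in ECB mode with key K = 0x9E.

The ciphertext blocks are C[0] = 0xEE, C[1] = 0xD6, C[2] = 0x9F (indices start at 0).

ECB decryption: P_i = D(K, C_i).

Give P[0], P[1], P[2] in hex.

P[0]: D(K, 0xEE) = 0x70.
P[1]: D(K, 0xD6) = 0x48.
P[2]: D(K, 0x9F) = 0x01.

P[0] = 0x70, P[1] = 0x48, P[2] = 0x01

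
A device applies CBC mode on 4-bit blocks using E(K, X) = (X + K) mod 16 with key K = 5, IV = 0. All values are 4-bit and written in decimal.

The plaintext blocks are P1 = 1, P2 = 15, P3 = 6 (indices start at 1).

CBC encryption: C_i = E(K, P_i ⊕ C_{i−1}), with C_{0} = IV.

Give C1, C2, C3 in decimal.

C1 = 6, C2 = 14, C3 = 13

C1: P1 ⊕ 0 = 1; E(K, 1) = 6.
C2: P2 ⊕ 6 = 9; E(K, 9) = 14.
C3: P3 ⊕ 14 = 8; E(K, 8) = 13.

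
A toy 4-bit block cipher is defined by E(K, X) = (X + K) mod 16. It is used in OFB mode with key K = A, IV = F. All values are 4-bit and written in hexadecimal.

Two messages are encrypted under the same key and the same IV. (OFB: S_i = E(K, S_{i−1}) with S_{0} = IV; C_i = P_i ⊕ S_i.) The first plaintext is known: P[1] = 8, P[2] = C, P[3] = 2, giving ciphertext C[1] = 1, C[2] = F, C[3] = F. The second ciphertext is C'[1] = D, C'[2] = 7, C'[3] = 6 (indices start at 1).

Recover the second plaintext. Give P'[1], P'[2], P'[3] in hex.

P'[1] = 4, P'[2] = 4, P'[3] = B

In OFB with a reused IV, both messages share the same keystream S_i, so C_i ⊕ C'_i = P_i ⊕ P'_i and thus P'_i = P_i ⊕ C_i ⊕ C'_i.
P'[1]: 8 ⊕ 1 ⊕ D = 4.
P'[2]: C ⊕ F ⊕ 7 = 4.
P'[3]: 2 ⊕ F ⊕ 6 = B.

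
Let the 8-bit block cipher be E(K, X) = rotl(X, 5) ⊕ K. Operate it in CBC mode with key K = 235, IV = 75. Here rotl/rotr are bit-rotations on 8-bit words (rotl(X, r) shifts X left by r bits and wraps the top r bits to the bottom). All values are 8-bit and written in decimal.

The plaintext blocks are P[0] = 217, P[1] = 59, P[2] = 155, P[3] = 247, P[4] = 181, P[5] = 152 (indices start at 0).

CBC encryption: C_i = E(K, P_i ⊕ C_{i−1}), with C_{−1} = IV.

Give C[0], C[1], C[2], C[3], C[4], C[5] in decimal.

C[0]: P[0] ⊕ 75 = 146; E(K, 146) = 185.
C[1]: P[1] ⊕ 185 = 130; E(K, 130) = 187.
C[2]: P[2] ⊕ 187 = 32; E(K, 32) = 239.
C[3]: P[3] ⊕ 239 = 24; E(K, 24) = 232.
C[4]: P[4] ⊕ 232 = 93; E(K, 93) = 64.
C[5]: P[5] ⊕ 64 = 216; E(K, 216) = 240.

C[0] = 185, C[1] = 187, C[2] = 239, C[3] = 232, C[4] = 64, C[5] = 240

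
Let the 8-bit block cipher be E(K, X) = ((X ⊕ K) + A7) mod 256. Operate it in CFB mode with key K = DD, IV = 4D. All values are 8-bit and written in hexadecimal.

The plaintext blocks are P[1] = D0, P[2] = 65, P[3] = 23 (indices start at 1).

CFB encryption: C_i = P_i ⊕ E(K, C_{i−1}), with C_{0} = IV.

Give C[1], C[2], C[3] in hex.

C[1] = E7, C[2] = 84, C[3] = 23

C[1]: E(K, 4D) = 37; D0 ⊕ 37 = E7.
C[2]: E(K, E7) = E1; 65 ⊕ E1 = 84.
C[3]: E(K, 84) = 00; 23 ⊕ 00 = 23.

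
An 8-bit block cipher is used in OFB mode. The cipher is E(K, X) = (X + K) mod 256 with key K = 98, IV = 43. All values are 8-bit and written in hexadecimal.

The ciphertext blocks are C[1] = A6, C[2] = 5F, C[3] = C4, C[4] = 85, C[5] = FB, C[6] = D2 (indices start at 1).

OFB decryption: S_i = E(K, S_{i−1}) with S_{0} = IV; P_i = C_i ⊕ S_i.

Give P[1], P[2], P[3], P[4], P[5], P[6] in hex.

P[1]: S = E(K, 43) = DB; A6 ⊕ DB = 7D.
P[2]: S = E(K, DB) = 73; 5F ⊕ 73 = 2C.
P[3]: S = E(K, 73) = 0B; C4 ⊕ 0B = CF.
P[4]: S = E(K, 0B) = A3; 85 ⊕ A3 = 26.
P[5]: S = E(K, A3) = 3B; FB ⊕ 3B = C0.
P[6]: S = E(K, 3B) = D3; D2 ⊕ D3 = 01.

P[1] = 7D, P[2] = 2C, P[3] = CF, P[4] = 26, P[5] = C0, P[6] = 01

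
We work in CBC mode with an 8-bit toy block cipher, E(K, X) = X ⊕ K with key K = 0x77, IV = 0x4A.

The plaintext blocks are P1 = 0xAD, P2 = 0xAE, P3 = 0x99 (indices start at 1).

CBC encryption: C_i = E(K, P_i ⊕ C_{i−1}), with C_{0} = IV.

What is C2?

C1: P1 ⊕ 0x4A = 0xE7; E(K, 0xE7) = 0x90.
C2: P2 ⊕ 0x90 = 0x3E; E(K, 0x3E) = 0x49.

C2 = 0x49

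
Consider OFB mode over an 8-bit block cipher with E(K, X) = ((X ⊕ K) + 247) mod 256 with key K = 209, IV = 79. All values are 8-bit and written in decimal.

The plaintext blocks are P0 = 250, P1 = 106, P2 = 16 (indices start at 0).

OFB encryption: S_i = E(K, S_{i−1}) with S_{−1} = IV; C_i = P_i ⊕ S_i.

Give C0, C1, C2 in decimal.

C0 = 111, C1 = 81, C2 = 241

C0: S = E(K, 79) = 149; 250 ⊕ 149 = 111.
C1: S = E(K, 149) = 59; 106 ⊕ 59 = 81.
C2: S = E(K, 59) = 225; 16 ⊕ 225 = 241.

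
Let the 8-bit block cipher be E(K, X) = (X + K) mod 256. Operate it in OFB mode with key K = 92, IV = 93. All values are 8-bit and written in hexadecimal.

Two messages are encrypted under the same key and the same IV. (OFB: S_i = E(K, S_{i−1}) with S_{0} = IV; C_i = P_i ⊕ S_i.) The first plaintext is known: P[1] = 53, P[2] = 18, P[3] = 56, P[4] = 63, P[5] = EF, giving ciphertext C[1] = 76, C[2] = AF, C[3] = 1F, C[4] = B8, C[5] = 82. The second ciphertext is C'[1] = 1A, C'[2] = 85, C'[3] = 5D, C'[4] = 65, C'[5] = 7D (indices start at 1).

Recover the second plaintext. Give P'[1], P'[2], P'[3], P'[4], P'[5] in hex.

P'[1] = 3F, P'[2] = 32, P'[3] = 14, P'[4] = BE, P'[5] = 10

In OFB with a reused IV, both messages share the same keystream S_i, so C_i ⊕ C'_i = P_i ⊕ P'_i and thus P'_i = P_i ⊕ C_i ⊕ C'_i.
P'[1]: 53 ⊕ 76 ⊕ 1A = 3F.
P'[2]: 18 ⊕ AF ⊕ 85 = 32.
P'[3]: 56 ⊕ 1F ⊕ 5D = 14.
P'[4]: 63 ⊕ B8 ⊕ 65 = BE.
P'[5]: EF ⊕ 82 ⊕ 7D = 10.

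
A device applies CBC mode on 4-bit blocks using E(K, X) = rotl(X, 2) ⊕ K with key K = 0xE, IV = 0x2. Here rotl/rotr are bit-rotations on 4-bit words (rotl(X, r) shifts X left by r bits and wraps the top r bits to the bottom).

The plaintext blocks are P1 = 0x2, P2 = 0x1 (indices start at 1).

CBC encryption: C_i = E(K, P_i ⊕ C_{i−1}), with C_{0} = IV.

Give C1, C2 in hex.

C1 = 0xE, C2 = 0x1

C1: P1 ⊕ 0x2 = 0x0; E(K, 0x0) = 0xE.
C2: P2 ⊕ 0xE = 0xF; E(K, 0xF) = 0x1.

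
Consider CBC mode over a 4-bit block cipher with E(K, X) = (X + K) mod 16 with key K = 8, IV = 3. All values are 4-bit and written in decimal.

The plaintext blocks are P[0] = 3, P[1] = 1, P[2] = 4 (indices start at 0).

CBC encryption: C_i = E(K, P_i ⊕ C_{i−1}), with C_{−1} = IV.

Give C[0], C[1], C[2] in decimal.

C[0]: P[0] ⊕ 3 = 0; E(K, 0) = 8.
C[1]: P[1] ⊕ 8 = 9; E(K, 9) = 1.
C[2]: P[2] ⊕ 1 = 5; E(K, 5) = 13.

C[0] = 8, C[1] = 1, C[2] = 13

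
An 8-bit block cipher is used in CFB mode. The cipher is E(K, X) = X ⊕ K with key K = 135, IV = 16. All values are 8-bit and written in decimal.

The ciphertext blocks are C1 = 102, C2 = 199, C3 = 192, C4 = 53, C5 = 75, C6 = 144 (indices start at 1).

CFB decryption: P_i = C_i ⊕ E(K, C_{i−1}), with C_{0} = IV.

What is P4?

P4: E(K, 192) = 71; 53 ⊕ 71 = 114.

P4 = 114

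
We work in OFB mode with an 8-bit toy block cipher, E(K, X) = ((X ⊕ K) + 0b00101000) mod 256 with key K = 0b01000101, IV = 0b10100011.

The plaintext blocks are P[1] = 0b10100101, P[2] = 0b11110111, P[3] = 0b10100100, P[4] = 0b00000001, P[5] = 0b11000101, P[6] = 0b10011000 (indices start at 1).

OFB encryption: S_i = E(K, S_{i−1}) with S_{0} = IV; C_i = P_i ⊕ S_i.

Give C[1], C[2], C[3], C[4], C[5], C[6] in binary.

C[1]: S = E(K, 0b10100011) = 0b00001110; 0b10100101 ⊕ 0b00001110 = 0b10101011.
C[2]: S = E(K, 0b00001110) = 0b01110011; 0b11110111 ⊕ 0b01110011 = 0b10000100.
C[3]: S = E(K, 0b01110011) = 0b01011110; 0b10100100 ⊕ 0b01011110 = 0b11111010.
C[4]: S = E(K, 0b01011110) = 0b01000011; 0b00000001 ⊕ 0b01000011 = 0b01000010.
C[5]: S = E(K, 0b01000011) = 0b00101110; 0b11000101 ⊕ 0b00101110 = 0b11101011.
C[6]: S = E(K, 0b00101110) = 0b10010011; 0b10011000 ⊕ 0b10010011 = 0b00001011.

C[1] = 0b10101011, C[2] = 0b10000100, C[3] = 0b11111010, C[4] = 0b01000010, C[5] = 0b11101011, C[6] = 0b00001011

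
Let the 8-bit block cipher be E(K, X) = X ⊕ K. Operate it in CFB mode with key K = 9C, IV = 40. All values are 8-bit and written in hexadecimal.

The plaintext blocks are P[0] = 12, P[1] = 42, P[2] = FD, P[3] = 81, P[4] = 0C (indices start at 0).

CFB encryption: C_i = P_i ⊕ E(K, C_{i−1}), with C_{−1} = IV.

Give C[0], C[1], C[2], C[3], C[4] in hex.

C[0] = CE, C[1] = 10, C[2] = 71, C[3] = 6C, C[4] = FC

C[0]: E(K, 40) = DC; 12 ⊕ DC = CE.
C[1]: E(K, CE) = 52; 42 ⊕ 52 = 10.
C[2]: E(K, 10) = 8C; FD ⊕ 8C = 71.
C[3]: E(K, 71) = ED; 81 ⊕ ED = 6C.
C[4]: E(K, 6C) = F0; 0C ⊕ F0 = FC.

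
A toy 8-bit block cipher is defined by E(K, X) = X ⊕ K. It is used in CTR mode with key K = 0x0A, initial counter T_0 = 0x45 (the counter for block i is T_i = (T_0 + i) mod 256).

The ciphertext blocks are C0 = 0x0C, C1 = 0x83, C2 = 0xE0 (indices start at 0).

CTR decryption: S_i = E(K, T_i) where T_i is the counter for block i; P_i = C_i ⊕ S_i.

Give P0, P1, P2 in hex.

P0: T = 0x45, S = E(K, T) = 0x4F; 0x0C ⊕ 0x4F = 0x43.
P1: T = 0x46, S = E(K, T) = 0x4C; 0x83 ⊕ 0x4C = 0xCF.
P2: T = 0x47, S = E(K, T) = 0x4D; 0xE0 ⊕ 0x4D = 0xAD.

P0 = 0x43, P1 = 0xCF, P2 = 0xAD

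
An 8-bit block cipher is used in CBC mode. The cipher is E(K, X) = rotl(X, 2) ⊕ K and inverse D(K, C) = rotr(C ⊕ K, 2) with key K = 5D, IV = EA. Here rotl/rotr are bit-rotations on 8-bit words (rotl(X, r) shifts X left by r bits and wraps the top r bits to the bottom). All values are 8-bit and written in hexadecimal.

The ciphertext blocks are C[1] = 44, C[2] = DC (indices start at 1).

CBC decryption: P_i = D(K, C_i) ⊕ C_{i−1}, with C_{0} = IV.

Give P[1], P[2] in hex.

P[1]: D(K, 44) = 46; 46 ⊕ EA = AC.
P[2]: D(K, DC) = 60; 60 ⊕ 44 = 24.

P[1] = AC, P[2] = 24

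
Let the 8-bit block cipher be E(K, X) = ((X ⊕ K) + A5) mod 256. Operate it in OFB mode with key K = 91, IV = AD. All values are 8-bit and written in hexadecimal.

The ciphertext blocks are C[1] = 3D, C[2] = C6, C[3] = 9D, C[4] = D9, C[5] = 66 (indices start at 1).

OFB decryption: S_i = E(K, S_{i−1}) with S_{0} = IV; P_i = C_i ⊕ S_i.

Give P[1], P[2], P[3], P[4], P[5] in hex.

P[1] = DC, P[2] = D3, P[3] = B4, P[4] = 84, P[5] = 17

P[1]: S = E(K, AD) = E1; 3D ⊕ E1 = DC.
P[2]: S = E(K, E1) = 15; C6 ⊕ 15 = D3.
P[3]: S = E(K, 15) = 29; 9D ⊕ 29 = B4.
P[4]: S = E(K, 29) = 5D; D9 ⊕ 5D = 84.
P[5]: S = E(K, 5D) = 71; 66 ⊕ 71 = 17.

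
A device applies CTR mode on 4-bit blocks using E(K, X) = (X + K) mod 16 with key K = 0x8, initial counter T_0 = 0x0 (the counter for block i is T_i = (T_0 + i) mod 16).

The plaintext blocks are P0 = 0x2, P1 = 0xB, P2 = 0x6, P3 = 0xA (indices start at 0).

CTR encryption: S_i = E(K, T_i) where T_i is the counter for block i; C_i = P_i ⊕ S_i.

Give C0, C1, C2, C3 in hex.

C0: T = 0x0, S = E(K, T) = 0x8; 0x2 ⊕ 0x8 = 0xA.
C1: T = 0x1, S = E(K, T) = 0x9; 0xB ⊕ 0x9 = 0x2.
C2: T = 0x2, S = E(K, T) = 0xA; 0x6 ⊕ 0xA = 0xC.
C3: T = 0x3, S = E(K, T) = 0xB; 0xA ⊕ 0xB = 0x1.

C0 = 0xA, C1 = 0x2, C2 = 0xC, C3 = 0x1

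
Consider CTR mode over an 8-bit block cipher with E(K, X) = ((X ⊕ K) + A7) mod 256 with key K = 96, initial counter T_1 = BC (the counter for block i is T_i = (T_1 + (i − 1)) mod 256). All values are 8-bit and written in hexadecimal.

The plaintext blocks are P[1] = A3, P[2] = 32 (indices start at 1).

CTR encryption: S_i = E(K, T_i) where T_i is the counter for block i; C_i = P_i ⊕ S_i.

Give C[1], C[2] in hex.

C[1] = 72, C[2] = E0

C[1]: T = BC, S = E(K, T) = D1; A3 ⊕ D1 = 72.
C[2]: T = BD, S = E(K, T) = D2; 32 ⊕ D2 = E0.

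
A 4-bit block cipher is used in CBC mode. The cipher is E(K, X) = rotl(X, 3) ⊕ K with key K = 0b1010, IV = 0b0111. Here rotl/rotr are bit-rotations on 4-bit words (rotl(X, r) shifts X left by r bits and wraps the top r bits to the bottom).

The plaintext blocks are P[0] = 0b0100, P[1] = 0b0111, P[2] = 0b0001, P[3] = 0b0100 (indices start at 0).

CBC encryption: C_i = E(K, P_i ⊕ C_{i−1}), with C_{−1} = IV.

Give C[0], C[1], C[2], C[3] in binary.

C[0]: P[0] ⊕ 0b0111 = 0b0011; E(K, 0b0011) = 0b0011.
C[1]: P[1] ⊕ 0b0011 = 0b0100; E(K, 0b0100) = 0b1000.
C[2]: P[2] ⊕ 0b1000 = 0b1001; E(K, 0b1001) = 0b0110.
C[3]: P[3] ⊕ 0b0110 = 0b0010; E(K, 0b0010) = 0b1011.

C[0] = 0b0011, C[1] = 0b1000, C[2] = 0b0110, C[3] = 0b1011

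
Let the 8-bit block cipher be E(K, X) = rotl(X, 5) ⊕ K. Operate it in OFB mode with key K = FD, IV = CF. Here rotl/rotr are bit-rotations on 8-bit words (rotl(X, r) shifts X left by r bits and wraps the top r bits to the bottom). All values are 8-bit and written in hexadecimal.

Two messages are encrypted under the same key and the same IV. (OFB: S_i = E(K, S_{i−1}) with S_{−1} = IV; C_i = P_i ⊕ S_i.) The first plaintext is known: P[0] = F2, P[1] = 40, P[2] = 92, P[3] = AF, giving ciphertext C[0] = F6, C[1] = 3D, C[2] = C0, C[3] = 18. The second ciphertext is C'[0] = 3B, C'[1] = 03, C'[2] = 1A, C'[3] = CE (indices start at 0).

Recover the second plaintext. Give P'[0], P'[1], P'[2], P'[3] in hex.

In OFB with a reused IV, both messages share the same keystream S_i, so C_i ⊕ C'_i = P_i ⊕ P'_i and thus P'_i = P_i ⊕ C_i ⊕ C'_i.
P'[0]: F2 ⊕ F6 ⊕ 3B = 3F.
P'[1]: 40 ⊕ 3D ⊕ 03 = 7E.
P'[2]: 92 ⊕ C0 ⊕ 1A = 48.
P'[3]: AF ⊕ 18 ⊕ CE = 79.

P'[0] = 3F, P'[1] = 7E, P'[2] = 48, P'[3] = 79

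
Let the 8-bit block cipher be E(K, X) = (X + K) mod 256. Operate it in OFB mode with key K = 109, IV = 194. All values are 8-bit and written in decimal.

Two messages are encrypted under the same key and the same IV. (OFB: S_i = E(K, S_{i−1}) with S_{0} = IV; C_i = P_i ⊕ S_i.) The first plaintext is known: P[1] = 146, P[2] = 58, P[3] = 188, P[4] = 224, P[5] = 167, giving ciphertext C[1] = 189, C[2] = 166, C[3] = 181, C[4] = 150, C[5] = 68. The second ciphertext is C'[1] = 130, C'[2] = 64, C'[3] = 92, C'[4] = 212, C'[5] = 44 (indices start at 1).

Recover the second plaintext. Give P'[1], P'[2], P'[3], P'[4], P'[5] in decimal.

In OFB with a reused IV, both messages share the same keystream S_i, so C_i ⊕ C'_i = P_i ⊕ P'_i and thus P'_i = P_i ⊕ C_i ⊕ C'_i.
P'[1]: 146 ⊕ 189 ⊕ 130 = 173.
P'[2]: 58 ⊕ 166 ⊕ 64 = 220.
P'[3]: 188 ⊕ 181 ⊕ 92 = 85.
P'[4]: 224 ⊕ 150 ⊕ 212 = 162.
P'[5]: 167 ⊕ 68 ⊕ 44 = 207.

P'[1] = 173, P'[2] = 220, P'[3] = 85, P'[4] = 162, P'[5] = 207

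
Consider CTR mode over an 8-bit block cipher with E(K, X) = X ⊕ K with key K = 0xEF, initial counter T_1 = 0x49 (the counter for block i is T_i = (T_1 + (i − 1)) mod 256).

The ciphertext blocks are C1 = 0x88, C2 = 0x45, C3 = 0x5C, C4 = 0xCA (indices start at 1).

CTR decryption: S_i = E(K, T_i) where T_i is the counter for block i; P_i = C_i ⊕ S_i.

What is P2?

P2: T = 0x4A, S = E(K, T) = 0xA5; 0x45 ⊕ 0xA5 = 0xE0.

P2 = 0xE0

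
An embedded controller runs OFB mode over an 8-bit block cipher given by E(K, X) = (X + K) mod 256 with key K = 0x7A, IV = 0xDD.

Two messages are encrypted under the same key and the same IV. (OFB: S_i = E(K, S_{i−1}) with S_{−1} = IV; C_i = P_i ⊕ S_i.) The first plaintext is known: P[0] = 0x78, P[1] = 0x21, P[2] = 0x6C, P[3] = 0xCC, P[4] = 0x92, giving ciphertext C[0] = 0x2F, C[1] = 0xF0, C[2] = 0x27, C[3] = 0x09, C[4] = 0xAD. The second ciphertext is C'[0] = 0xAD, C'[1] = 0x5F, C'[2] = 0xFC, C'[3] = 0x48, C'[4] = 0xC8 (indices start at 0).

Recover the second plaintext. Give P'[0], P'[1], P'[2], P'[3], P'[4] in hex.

In OFB with a reused IV, both messages share the same keystream S_i, so C_i ⊕ C'_i = P_i ⊕ P'_i and thus P'_i = P_i ⊕ C_i ⊕ C'_i.
P'[0]: 0x78 ⊕ 0x2F ⊕ 0xAD = 0xFA.
P'[1]: 0x21 ⊕ 0xF0 ⊕ 0x5F = 0x8E.
P'[2]: 0x6C ⊕ 0x27 ⊕ 0xFC = 0xB7.
P'[3]: 0xCC ⊕ 0x09 ⊕ 0x48 = 0x8D.
P'[4]: 0x92 ⊕ 0xAD ⊕ 0xC8 = 0xF7.

P'[0] = 0xFA, P'[1] = 0x8E, P'[2] = 0xB7, P'[3] = 0x8D, P'[4] = 0xF7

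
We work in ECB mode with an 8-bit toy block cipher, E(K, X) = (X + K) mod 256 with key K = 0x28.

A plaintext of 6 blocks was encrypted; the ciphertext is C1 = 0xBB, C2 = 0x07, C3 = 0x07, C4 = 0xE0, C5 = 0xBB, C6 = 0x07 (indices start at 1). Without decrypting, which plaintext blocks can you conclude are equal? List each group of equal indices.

P1 = P5; P2 = P3 = P6

ECB encrypts each block independently with the same key, so equal ciphertext blocks imply equal plaintext blocks.
C1 = C5 = 0xBB, so P1 = P5.
C2 = C3 = C6 = 0x07, so P2 = P3 = P6.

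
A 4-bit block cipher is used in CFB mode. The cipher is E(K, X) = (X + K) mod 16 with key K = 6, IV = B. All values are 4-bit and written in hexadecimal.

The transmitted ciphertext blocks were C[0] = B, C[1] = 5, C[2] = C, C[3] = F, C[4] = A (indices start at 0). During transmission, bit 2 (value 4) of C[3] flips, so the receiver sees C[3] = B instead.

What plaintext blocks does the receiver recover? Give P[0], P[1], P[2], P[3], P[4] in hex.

CFB decryption: P_i = C_i ⊕ E(K, C_{i−1}), with C_{−1} = IV.
Only C[3] changed, to B. In CFB, a change in C_i flips the same bit in P_i and garbles P_{i+1}. Decrypting the received ciphertext:
P[0]: E(K, B) = 1; B ⊕ 1 = A.
P[1]: E(K, B) = 1; 5 ⊕ 1 = 4.
P[2]: E(K, 5) = B; C ⊕ B = 7.
P[3]: E(K, C) = 2; B ⊕ 2 = 9.
P[4]: E(K, B) = 1; A ⊕ 1 = B.
Blocks that differ from the original plaintext: P[3], P[4].

P[0] = A, P[1] = 4, P[2] = 7, P[3] = 9, P[4] = B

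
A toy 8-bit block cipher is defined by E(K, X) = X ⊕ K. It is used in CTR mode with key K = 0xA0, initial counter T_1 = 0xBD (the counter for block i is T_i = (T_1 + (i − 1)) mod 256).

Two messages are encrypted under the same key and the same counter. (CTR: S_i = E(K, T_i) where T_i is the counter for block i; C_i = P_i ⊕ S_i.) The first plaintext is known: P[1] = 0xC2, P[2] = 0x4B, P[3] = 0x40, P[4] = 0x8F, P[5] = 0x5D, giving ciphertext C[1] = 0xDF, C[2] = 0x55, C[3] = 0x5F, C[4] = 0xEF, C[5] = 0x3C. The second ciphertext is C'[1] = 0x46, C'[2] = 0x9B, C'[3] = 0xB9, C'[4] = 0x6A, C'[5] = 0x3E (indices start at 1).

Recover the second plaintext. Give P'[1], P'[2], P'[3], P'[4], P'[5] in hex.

P'[1] = 0x5B, P'[2] = 0x85, P'[3] = 0xA6, P'[4] = 0x0A, P'[5] = 0x5F

In CTR with a reused counter, both messages share the same keystream S_i, so C_i ⊕ C'_i = P_i ⊕ P'_i and thus P'_i = P_i ⊕ C_i ⊕ C'_i.
P'[1]: 0xC2 ⊕ 0xDF ⊕ 0x46 = 0x5B.
P'[2]: 0x4B ⊕ 0x55 ⊕ 0x9B = 0x85.
P'[3]: 0x40 ⊕ 0x5F ⊕ 0xB9 = 0xA6.
P'[4]: 0x8F ⊕ 0xEF ⊕ 0x6A = 0x0A.
P'[5]: 0x5D ⊕ 0x3C ⊕ 0x3E = 0x5F.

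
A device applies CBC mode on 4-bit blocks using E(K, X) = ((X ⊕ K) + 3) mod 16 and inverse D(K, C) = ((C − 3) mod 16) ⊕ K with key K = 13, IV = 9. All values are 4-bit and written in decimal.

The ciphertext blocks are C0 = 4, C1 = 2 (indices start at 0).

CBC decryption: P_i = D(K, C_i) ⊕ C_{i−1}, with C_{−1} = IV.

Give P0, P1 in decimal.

P0: D(K, 4) = 12; 12 ⊕ 9 = 5.
P1: D(K, 2) = 2; 2 ⊕ 4 = 6.

P0 = 5, P1 = 6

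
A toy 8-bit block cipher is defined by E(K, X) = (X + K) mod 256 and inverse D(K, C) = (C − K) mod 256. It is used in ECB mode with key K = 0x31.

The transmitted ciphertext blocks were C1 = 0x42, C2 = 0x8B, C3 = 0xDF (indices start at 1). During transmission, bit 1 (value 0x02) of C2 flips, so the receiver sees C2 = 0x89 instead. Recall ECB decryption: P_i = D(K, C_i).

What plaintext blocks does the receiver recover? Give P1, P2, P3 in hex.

Only C2 changed, to 0x89. In ECB, a change in C_i affects only P_i. Decrypting the received ciphertext:
P1: D(K, 0x42) = 0x11.
P2: D(K, 0x89) = 0x58.
P3: D(K, 0xDF) = 0xAE.
Blocks that differ from the original plaintext: P2.

P1 = 0x11, P2 = 0x58, P3 = 0xAE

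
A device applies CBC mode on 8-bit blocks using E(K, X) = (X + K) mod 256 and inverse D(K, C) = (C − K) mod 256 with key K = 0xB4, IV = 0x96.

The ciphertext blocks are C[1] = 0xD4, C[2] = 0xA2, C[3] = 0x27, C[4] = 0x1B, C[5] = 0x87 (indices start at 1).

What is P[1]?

CBC decryption: P_i = D(K, C_i) ⊕ C_{i−1}, with C_{0} = IV.
P[1]: D(K, 0xD4) = 0x20; 0x20 ⊕ 0x96 = 0xB6.

P[1] = 0xB6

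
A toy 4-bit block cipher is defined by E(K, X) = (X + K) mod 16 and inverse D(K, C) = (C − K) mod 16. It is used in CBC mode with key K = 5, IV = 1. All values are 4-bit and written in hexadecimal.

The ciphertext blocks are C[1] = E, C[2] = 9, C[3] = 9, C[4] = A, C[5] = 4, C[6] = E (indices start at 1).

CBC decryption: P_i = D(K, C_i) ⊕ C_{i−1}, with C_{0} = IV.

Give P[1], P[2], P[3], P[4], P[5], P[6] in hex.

P[1] = 8, P[2] = A, P[3] = D, P[4] = C, P[5] = 5, P[6] = D

P[1]: D(K, E) = 9; 9 ⊕ 1 = 8.
P[2]: D(K, 9) = 4; 4 ⊕ E = A.
P[3]: D(K, 9) = 4; 4 ⊕ 9 = D.
P[4]: D(K, A) = 5; 5 ⊕ 9 = C.
P[5]: D(K, 4) = F; F ⊕ A = 5.
P[6]: D(K, E) = 9; 9 ⊕ 4 = D.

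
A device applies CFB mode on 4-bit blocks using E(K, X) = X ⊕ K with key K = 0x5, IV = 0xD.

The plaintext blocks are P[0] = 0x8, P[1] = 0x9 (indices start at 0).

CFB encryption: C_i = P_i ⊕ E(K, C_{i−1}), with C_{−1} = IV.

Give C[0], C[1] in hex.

C[0] = 0x0, C[1] = 0xC

C[0]: E(K, 0xD) = 0x8; 0x8 ⊕ 0x8 = 0x0.
C[1]: E(K, 0x0) = 0x5; 0x9 ⊕ 0x5 = 0xC.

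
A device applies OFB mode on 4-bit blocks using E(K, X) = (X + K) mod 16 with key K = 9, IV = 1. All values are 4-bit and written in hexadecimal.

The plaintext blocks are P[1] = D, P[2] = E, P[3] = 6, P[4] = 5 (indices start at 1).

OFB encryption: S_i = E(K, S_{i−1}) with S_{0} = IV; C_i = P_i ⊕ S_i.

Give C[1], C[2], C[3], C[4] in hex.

C[1] = 7, C[2] = D, C[3] = A, C[4] = 0

C[1]: S = E(K, 1) = A; D ⊕ A = 7.
C[2]: S = E(K, A) = 3; E ⊕ 3 = D.
C[3]: S = E(K, 3) = C; 6 ⊕ C = A.
C[4]: S = E(K, C) = 5; 5 ⊕ 5 = 0.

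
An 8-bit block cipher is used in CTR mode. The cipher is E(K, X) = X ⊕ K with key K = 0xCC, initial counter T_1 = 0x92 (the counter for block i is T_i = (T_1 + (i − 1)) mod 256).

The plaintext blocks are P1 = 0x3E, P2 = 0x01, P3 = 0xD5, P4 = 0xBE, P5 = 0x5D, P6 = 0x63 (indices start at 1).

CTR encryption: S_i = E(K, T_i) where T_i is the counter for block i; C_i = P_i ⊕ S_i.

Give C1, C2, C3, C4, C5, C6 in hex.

C1: T = 0x92, S = E(K, T) = 0x5E; 0x3E ⊕ 0x5E = 0x60.
C2: T = 0x93, S = E(K, T) = 0x5F; 0x01 ⊕ 0x5F = 0x5E.
C3: T = 0x94, S = E(K, T) = 0x58; 0xD5 ⊕ 0x58 = 0x8D.
C4: T = 0x95, S = E(K, T) = 0x59; 0xBE ⊕ 0x59 = 0xE7.
C5: T = 0x96, S = E(K, T) = 0x5A; 0x5D ⊕ 0x5A = 0x07.
C6: T = 0x97, S = E(K, T) = 0x5B; 0x63 ⊕ 0x5B = 0x38.

C1 = 0x60, C2 = 0x5E, C3 = 0x8D, C4 = 0xE7, C5 = 0x07, C6 = 0x38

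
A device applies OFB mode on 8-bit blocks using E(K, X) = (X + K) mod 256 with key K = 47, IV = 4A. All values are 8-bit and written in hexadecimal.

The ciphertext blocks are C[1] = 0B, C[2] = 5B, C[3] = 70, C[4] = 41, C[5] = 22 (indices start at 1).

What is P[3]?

P[3] = 6F

OFB decryption: S_i = E(K, S_{i−1}) with S_{0} = IV; P_i = C_i ⊕ S_i.
P[1]: S = E(K, 4A) = 91; 0B ⊕ 91 = 9A.
P[2]: S = E(K, 91) = D8; 5B ⊕ D8 = 83.
P[3]: S = E(K, D8) = 1F; 70 ⊕ 1F = 6F.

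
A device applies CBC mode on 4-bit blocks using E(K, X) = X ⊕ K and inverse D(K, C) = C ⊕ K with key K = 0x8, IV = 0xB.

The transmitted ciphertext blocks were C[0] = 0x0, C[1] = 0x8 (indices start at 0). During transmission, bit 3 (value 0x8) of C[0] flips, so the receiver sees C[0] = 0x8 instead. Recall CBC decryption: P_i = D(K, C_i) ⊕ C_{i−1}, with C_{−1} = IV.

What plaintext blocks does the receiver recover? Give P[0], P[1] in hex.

P[0] = 0xB, P[1] = 0x8

Only C[0] changed, to 0x8. In CBC, a change in C_i garbles P_i and flips the same bit in P_{i+1}. Decrypting the received ciphertext:
P[0]: D(K, 0x8) = 0x0; 0x0 ⊕ 0xB = 0xB.
P[1]: D(K, 0x8) = 0x0; 0x0 ⊕ 0x8 = 0x8.
Blocks that differ from the original plaintext: P[0], P[1].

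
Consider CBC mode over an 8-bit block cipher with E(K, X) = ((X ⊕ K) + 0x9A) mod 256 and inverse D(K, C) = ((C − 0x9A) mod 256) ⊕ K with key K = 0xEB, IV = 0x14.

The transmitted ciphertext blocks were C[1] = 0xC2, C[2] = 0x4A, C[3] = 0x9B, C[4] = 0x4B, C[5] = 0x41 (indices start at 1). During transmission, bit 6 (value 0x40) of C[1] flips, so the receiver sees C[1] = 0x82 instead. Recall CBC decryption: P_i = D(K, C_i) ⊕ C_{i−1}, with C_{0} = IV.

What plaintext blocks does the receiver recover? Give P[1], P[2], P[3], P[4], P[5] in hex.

Only C[1] changed, to 0x82. In CBC, a change in C_i garbles P_i and flips the same bit in P_{i+1}. Decrypting the received ciphertext:
P[1]: D(K, 0x82) = 0x03; 0x03 ⊕ 0x14 = 0x17.
P[2]: D(K, 0x4A) = 0x5B; 0x5B ⊕ 0x82 = 0xD9.
P[3]: D(K, 0x9B) = 0xEA; 0xEA ⊕ 0x4A = 0xA0.
P[4]: D(K, 0x4B) = 0x5A; 0x5A ⊕ 0x9B = 0xC1.
P[5]: D(K, 0x41) = 0x4C; 0x4C ⊕ 0x4B = 0x07.
Blocks that differ from the original plaintext: P[1], P[2].

P[1] = 0x17, P[2] = 0xD9, P[3] = 0xA0, P[4] = 0xC1, P[5] = 0x07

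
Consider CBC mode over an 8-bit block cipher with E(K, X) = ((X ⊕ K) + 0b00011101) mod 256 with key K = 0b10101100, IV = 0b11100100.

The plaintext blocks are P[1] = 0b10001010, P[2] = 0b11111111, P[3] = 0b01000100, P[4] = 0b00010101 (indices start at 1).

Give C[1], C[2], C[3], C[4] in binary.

CBC encryption: C_i = E(K, P_i ⊕ C_{i−1}), with C_{0} = IV.
C[1]: P[1] ⊕ 0b11100100 = 0b01101110; E(K, 0b01101110) = 0b11011111.
C[2]: P[2] ⊕ 0b11011111 = 0b00100000; E(K, 0b00100000) = 0b10101001.
C[3]: P[3] ⊕ 0b10101001 = 0b11101101; E(K, 0b11101101) = 0b01011110.
C[4]: P[4] ⊕ 0b01011110 = 0b01001011; E(K, 0b01001011) = 0b00000100.

C[1] = 0b11011111, C[2] = 0b10101001, C[3] = 0b01011110, C[4] = 0b00000100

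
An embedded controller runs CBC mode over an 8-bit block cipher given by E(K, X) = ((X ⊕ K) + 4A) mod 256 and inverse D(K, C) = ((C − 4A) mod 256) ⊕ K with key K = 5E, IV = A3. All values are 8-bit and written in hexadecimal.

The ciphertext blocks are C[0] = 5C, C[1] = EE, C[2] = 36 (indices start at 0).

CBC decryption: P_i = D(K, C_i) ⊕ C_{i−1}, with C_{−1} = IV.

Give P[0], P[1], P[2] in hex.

P[0] = EF, P[1] = A6, P[2] = 5C

P[0]: D(K, 5C) = 4C; 4C ⊕ A3 = EF.
P[1]: D(K, EE) = FA; FA ⊕ 5C = A6.
P[2]: D(K, 36) = B2; B2 ⊕ EE = 5C.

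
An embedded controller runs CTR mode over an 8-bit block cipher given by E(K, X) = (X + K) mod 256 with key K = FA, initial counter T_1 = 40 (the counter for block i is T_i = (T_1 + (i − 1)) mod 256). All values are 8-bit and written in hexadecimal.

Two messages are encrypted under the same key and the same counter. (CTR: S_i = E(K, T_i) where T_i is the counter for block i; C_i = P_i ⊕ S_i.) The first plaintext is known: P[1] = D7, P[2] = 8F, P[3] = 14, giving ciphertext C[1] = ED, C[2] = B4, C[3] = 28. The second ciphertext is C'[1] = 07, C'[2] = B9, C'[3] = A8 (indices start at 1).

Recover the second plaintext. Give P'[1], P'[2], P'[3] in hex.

P'[1] = 3D, P'[2] = 82, P'[3] = 94

In CTR with a reused counter, both messages share the same keystream S_i, so C_i ⊕ C'_i = P_i ⊕ P'_i and thus P'_i = P_i ⊕ C_i ⊕ C'_i.
P'[1]: D7 ⊕ ED ⊕ 07 = 3D.
P'[2]: 8F ⊕ B4 ⊕ B9 = 82.
P'[3]: 14 ⊕ 28 ⊕ A8 = 94.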